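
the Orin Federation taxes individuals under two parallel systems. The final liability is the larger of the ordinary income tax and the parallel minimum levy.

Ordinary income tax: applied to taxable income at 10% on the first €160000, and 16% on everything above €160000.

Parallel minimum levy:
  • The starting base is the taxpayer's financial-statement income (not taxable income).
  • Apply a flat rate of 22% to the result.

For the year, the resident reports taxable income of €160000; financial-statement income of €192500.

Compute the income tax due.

€42350

Parallel minimum levy:
  Base (financial-statement income): €192500
  €192500 × 22% = €42350

Ordinary income tax:
  €160000 × 10% = €16000

€42350 > €16000, so the parallel minimum levy is the binding amount.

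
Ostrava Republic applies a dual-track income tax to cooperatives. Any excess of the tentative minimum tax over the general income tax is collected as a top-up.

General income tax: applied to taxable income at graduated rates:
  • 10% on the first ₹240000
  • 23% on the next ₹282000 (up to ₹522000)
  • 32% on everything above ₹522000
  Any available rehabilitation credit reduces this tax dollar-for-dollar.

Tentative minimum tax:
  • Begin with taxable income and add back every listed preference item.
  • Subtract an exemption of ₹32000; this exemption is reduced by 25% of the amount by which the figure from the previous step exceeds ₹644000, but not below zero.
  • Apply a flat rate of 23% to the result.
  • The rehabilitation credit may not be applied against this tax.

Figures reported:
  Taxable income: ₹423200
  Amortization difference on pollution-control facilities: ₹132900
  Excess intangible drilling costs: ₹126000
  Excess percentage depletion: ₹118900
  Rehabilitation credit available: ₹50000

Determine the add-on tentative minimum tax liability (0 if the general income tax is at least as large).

₹168094

General income tax:
  ₹240000 × 10% = ₹24000
  ₹183200 × 23% = ₹42136
  → ₹66136
  Less rehabilitation credit ₹50000 → ₹16136

Tentative minimum tax:
  Adjusted income: ₹423200 + ₹132900 + ₹126000 + ₹118900 = ₹801000
  Exemption: 25% × (₹801000 − ₹644000) = ₹39250 ≥ ₹32000, so the exemption is fully phased out
  Base: ₹801000 − ₹0 = ₹801000
  ₹801000 × 23% = ₹184230

Excess of tentative minimum tax over general income tax: ₹184230 − ₹16136 = ₹168094.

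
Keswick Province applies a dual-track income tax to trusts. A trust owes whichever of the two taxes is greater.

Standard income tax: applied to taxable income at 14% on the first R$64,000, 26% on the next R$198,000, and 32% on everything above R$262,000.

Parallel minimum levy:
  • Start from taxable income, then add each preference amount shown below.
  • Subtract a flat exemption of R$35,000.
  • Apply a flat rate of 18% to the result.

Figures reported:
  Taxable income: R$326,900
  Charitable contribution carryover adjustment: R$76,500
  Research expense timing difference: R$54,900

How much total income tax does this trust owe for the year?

Standard income tax:
  R$64,000 × 14% = R$8,960
  R$198,000 × 26% = R$51,480
  R$64,900 × 32% = R$20,768
  → R$81,208

Parallel minimum levy:
  Adjusted income: R$326,900 + R$76,500 + R$54,900 = R$458,300
  Less exemption R$35,000 → base R$423,300
  R$423,300 × 18% = R$76,194

R$81,208 > R$76,194, so the standard income tax governs.

R$81,208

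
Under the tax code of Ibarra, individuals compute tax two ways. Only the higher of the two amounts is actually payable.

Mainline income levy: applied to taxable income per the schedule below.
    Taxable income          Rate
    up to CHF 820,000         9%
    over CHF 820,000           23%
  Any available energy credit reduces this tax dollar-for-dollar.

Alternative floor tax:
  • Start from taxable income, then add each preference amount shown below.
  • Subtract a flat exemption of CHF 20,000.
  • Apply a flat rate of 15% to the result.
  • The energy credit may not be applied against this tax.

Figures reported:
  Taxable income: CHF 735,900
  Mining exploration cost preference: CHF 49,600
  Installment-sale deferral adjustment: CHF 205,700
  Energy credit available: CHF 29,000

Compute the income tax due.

Mainline income levy:
  CHF 735,900 × 9% = CHF 66,231
  Less energy credit CHF 29,000 → CHF 37,231

Alternative floor tax:
  Adjusted income: CHF 735,900 + CHF 49,600 + CHF 205,700 = CHF 991,200
  Less exemption CHF 20,000 → base CHF 971,200
  CHF 971,200 × 15% = CHF 145,680

CHF 145,680 > CHF 37,231, so the alternative floor tax is the binding amount.

CHF 145,680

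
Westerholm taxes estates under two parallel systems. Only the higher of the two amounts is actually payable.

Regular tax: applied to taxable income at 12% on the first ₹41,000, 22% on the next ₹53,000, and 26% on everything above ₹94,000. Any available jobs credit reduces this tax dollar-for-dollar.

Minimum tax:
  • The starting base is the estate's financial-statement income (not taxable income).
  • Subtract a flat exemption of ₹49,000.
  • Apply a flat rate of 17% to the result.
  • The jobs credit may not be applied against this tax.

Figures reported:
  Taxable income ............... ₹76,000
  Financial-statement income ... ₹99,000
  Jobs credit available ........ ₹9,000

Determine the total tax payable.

Minimum tax:
  Base (financial-statement income): ₹99,000
  Less exemption ₹49,000 → base ₹50,000
  ₹50,000 × 17% = ₹8,500

Regular tax:
  ₹41,000 × 12% = ₹4,920
  ₹35,000 × 22% = ₹7,700
  → ₹12,620
  Less jobs credit ₹9,000 → ₹3,620

₹8,500 > ₹3,620, so the minimum tax is the binding amount.

₹8,500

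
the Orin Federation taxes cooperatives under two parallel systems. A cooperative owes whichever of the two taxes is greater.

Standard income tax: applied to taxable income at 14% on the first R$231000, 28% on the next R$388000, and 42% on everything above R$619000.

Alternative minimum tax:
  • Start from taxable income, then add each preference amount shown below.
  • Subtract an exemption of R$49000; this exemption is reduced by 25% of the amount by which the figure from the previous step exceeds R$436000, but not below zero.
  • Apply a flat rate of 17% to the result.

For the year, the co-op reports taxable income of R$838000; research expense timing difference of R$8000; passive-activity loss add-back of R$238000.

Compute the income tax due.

Alternative minimum tax:
  Adjusted income: R$838000 + R$8000 + R$238000 = R$1084000
  Exemption: 25% × (R$1084000 − R$436000) = R$162000 ≥ R$49000, so the exemption is fully phased out
  Base: R$1084000 − R$0 = R$1084000
  R$1084000 × 17% = R$184280

Standard income tax:
  R$231000 × 14% = R$32340
  R$388000 × 28% = R$108640
  R$219000 × 42% = R$91980
  → R$232960

R$232960 > R$184280, so the standard income tax governs.

R$232960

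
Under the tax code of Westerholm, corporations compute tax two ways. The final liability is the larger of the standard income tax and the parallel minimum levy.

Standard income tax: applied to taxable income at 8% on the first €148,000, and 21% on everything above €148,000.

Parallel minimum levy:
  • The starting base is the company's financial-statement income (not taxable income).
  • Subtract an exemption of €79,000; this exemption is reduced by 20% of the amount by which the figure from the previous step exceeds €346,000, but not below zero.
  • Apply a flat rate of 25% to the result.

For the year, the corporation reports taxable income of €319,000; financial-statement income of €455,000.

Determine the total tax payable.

€99,450

Parallel minimum levy:
  Base (financial-statement income): €455,000
  Exemption: €79,000 − 20% × (€455,000 − €346,000) = €79,000 − €21,800 = €57,200
  Base: €455,000 − €57,200 = €397,800
  €397,800 × 25% = €99,450

Standard income tax:
  €148,000 × 8% = €11,840
  €171,000 × 21% = €35,910
  → €47,750

€99,450 > €47,750, so the parallel minimum levy is the binding amount.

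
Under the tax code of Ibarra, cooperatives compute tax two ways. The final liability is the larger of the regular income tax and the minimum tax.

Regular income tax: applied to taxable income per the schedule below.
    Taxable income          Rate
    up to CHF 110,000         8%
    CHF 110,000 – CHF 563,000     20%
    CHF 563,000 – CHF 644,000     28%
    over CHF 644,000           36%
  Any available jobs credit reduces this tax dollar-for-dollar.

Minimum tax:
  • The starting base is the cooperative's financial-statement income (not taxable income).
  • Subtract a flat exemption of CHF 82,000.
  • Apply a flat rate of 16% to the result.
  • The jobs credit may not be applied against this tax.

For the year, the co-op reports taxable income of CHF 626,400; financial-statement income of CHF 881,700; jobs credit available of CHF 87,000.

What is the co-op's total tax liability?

Regular income tax:
  CHF 110,000 × 8% = CHF 8,800
  CHF 453,000 × 20% = CHF 90,600
  CHF 63,400 × 28% = CHF 17,752
  → CHF 117,152
  Less jobs credit CHF 87,000 → CHF 30,152

Minimum tax:
  Base (financial-statement income): CHF 881,700
  Less exemption CHF 82,000 → base CHF 799,700
  CHF 799,700 × 16% = CHF 127,952

CHF 127,952 > CHF 30,152, so the minimum tax is the binding amount.

CHF 127,952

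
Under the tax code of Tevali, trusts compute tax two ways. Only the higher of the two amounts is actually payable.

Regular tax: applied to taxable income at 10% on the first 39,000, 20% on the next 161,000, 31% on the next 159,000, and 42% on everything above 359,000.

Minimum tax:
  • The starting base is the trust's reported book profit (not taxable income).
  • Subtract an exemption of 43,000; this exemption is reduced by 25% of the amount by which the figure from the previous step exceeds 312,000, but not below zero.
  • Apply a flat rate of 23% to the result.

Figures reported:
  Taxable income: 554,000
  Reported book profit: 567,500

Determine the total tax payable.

167,290

Minimum tax:
  Base (reported book profit): 567,500
  Exemption: 25% × (567,500 − 312,000) = 63,875 ≥ 43,000, so the exemption is fully phased out
  Base: 567,500 − 0 = 567,500
  567,500 × 23% = 130,525

Regular tax:
  39,000 × 10% = 3,900
  161,000 × 20% = 32,200
  159,000 × 31% = 49,290
  195,000 × 42% = 81,900
  → 167,290

167,290 > 130,525, so the regular tax governs.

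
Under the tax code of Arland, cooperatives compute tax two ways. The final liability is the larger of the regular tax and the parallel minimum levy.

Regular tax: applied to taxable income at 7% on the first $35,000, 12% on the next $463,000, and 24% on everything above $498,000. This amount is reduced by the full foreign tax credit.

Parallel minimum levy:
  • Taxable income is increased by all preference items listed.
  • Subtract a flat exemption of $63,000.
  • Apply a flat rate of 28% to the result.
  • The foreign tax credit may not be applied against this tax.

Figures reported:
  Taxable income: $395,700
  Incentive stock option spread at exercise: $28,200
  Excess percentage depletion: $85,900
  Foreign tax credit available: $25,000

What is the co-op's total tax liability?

Parallel minimum levy:
  Adjusted income: $395,700 + $28,200 + $85,900 = $509,800
  Less exemption $63,000 → base $446,800
  $446,800 × 28% = $125,104

Regular tax:
  $35,000 × 7% = $2,450
  $360,700 × 12% = $43,284
  → $45,734
  Less foreign tax credit $25,000 → $20,734

$125,104 > $20,734, so the parallel minimum levy is the binding amount.

$125,104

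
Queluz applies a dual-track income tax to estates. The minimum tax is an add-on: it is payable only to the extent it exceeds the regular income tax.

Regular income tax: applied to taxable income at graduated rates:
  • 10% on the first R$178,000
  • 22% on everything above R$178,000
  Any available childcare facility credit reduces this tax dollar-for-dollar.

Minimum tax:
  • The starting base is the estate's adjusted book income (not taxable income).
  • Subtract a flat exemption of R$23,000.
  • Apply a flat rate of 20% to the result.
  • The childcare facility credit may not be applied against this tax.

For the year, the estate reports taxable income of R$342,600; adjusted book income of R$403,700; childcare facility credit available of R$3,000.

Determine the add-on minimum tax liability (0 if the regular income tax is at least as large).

Minimum tax:
  Base (adjusted book income): R$403,700
  Less exemption R$23,000 → base R$380,700
  R$380,700 × 20% = R$76,140

Regular income tax:
  R$178,000 × 10% = R$17,800
  R$164,600 × 22% = R$36,212
  → R$54,012
  Less childcare facility credit R$3,000 → R$51,012

Excess of minimum tax over regular income tax: R$76,140 − R$51,012 = R$25,128.

R$25,128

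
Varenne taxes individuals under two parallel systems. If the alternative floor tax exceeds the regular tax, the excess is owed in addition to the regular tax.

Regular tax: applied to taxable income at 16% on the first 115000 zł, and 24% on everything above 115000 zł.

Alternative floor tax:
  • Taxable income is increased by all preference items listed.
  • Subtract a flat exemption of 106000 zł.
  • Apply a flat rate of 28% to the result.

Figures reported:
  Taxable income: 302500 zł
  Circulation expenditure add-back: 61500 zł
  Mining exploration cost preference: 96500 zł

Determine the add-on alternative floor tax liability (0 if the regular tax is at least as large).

Alternative floor tax:
  Adjusted income: 302500 zł + 61500 zł + 96500 zł = 460500 zł
  Less exemption 106000 zł → base 354500 zł
  354500 zł × 28% = 99260 zł

Regular tax:
  115000 zł × 16% = 18400 zł
  187500 zł × 24% = 45000 zł
  → 63400 zł

Excess of alternative floor tax over regular tax: 99260 zł − 63400 zł = 35860 zł.

35860 zł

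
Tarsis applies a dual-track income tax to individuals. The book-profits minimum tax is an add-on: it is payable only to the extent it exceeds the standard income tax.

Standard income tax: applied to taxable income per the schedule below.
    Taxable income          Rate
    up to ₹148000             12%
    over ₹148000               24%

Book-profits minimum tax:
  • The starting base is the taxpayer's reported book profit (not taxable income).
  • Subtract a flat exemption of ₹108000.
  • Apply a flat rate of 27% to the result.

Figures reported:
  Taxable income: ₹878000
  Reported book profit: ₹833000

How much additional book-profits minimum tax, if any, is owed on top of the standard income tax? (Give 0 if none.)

₹2790

Book-profits minimum tax:
  Base (reported book profit): ₹833000
  Less exemption ₹108000 → base ₹725000
  ₹725000 × 27% = ₹195750

Standard income tax:
  ₹148000 × 12% = ₹17760
  ₹730000 × 24% = ₹175200
  → ₹192960

Excess of book-profits minimum tax over standard income tax: ₹195750 − ₹192960 = ₹2790.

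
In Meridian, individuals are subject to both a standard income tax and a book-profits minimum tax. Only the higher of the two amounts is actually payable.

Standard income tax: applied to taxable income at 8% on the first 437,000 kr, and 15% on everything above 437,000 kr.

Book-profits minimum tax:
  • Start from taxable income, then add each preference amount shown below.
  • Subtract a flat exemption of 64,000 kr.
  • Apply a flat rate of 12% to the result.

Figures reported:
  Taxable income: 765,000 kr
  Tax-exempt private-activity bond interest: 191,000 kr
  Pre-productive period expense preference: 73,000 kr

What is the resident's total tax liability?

115,800 kr

Standard income tax:
  437,000 kr × 8% = 34,960 kr
  328,000 kr × 15% = 49,200 kr
  → 84,160 kr

Book-profits minimum tax:
  Adjusted income: 765,000 kr + 191,000 kr + 73,000 kr = 1,029,000 kr
  Less exemption 64,000 kr → base 965,000 kr
  965,000 kr × 12% = 115,800 kr

115,800 kr > 84,160 kr, so the book-profits minimum tax is the binding amount.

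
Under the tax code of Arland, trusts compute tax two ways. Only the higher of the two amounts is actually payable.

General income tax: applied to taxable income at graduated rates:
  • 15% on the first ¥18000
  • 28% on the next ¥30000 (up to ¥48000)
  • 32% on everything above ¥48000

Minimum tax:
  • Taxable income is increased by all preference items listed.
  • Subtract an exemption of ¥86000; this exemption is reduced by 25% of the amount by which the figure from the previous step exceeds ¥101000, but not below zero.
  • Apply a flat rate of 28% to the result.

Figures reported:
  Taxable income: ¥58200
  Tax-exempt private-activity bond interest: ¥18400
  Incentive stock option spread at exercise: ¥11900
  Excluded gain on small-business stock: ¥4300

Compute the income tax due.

Minimum tax:
  Adjusted income: ¥58200 + ¥18400 + ¥11900 + ¥4300 = ¥92800
  Exemption: ¥92800 ≤ ¥101000, so full ¥86000 applies
  Base: ¥92800 − ¥86000 = ¥6800
  ¥6800 × 28% = ¥1904

General income tax:
  ¥18000 × 15% = ¥2700
  ¥30000 × 28% = ¥8400
  ¥10200 × 32% = ¥3264
  → ¥14364

¥14364 > ¥1904, so the general income tax governs.

¥14364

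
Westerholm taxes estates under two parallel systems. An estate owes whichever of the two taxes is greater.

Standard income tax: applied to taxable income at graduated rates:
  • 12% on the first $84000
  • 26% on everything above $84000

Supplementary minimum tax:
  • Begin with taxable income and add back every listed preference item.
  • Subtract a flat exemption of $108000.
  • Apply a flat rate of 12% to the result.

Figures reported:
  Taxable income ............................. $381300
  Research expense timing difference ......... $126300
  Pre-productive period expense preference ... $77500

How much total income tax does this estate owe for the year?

$87378

Supplementary minimum tax:
  Adjusted income: $381300 + $126300 + $77500 = $585100
  Less exemption $108000 → base $477100
  $477100 × 12% = $57252

Standard income tax:
  $84000 × 12% = $10080
  $297300 × 26% = $77298
  → $87378

$87378 > $57252, so the standard income tax governs.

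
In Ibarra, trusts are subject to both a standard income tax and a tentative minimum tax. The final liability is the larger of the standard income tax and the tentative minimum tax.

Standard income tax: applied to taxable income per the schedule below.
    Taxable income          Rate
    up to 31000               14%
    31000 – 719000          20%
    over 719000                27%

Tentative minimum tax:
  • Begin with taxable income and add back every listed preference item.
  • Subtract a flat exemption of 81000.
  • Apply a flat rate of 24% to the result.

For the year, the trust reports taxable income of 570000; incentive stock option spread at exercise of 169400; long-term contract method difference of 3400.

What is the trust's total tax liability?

Tentative minimum tax:
  Adjusted income: 570000 + 169400 + 3400 = 742800
  Less exemption 81000 → base 661800
  661800 × 24% = 158832

Standard income tax:
  31000 × 14% = 4340
  539000 × 20% = 107800
  → 112140

158832 > 112140, so the tentative minimum tax is the binding amount.

158832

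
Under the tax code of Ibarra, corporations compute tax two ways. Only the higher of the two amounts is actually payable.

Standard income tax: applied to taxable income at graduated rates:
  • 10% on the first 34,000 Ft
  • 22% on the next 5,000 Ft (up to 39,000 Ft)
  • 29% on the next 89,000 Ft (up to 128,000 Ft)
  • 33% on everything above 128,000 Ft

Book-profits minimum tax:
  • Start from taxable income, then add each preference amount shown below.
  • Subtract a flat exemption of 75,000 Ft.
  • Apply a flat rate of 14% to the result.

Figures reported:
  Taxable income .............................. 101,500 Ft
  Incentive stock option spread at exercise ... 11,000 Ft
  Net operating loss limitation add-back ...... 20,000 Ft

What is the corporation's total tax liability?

22,625 Ft

Standard income tax:
  34,000 Ft × 10% = 3,400 Ft
  5,000 Ft × 22% = 1,100 Ft
  62,500 Ft × 29% = 18,125 Ft
  → 22,625 Ft

Book-profits minimum tax:
  Adjusted income: 101,500 Ft + 11,000 Ft + 20,000 Ft = 132,500 Ft
  Less exemption 75,000 Ft → base 57,500 Ft
  57,500 Ft × 14% = 8,050 Ft

22,625 Ft > 8,050 Ft, so the standard income tax governs.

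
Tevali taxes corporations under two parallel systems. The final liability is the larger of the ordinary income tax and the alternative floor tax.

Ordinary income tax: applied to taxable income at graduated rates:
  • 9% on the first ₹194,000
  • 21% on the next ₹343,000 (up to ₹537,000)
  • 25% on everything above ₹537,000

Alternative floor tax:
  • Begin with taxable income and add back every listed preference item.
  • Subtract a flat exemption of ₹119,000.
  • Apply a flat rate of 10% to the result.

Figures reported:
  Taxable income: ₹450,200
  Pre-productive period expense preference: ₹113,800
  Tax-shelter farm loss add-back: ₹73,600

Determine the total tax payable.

Alternative floor tax:
  Adjusted income: ₹450,200 + ₹113,800 + ₹73,600 = ₹637,600
  Less exemption ₹119,000 → base ₹518,600
  ₹518,600 × 10% = ₹51,860

Ordinary income tax:
  ₹194,000 × 9% = ₹17,460
  ₹256,200 × 21% = ₹53,802
  → ₹71,262

₹71,262 > ₹51,860, so the ordinary income tax governs.

₹71,262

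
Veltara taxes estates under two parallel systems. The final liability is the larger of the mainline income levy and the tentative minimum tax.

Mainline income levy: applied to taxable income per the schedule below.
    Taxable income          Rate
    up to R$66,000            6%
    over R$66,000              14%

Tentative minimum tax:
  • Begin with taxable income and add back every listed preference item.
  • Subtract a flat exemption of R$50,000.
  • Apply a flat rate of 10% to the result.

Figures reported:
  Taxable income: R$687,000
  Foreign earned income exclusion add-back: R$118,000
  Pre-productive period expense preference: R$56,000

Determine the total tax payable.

Tentative minimum tax:
  Adjusted income: R$687,000 + R$118,000 + R$56,000 = R$861,000
  Less exemption R$50,000 → base R$811,000
  R$811,000 × 10% = R$81,100

Mainline income levy:
  R$66,000 × 6% = R$3,960
  R$621,000 × 14% = R$86,940
  → R$90,900

R$90,900 > R$81,100, so the mainline income levy governs.

R$90,900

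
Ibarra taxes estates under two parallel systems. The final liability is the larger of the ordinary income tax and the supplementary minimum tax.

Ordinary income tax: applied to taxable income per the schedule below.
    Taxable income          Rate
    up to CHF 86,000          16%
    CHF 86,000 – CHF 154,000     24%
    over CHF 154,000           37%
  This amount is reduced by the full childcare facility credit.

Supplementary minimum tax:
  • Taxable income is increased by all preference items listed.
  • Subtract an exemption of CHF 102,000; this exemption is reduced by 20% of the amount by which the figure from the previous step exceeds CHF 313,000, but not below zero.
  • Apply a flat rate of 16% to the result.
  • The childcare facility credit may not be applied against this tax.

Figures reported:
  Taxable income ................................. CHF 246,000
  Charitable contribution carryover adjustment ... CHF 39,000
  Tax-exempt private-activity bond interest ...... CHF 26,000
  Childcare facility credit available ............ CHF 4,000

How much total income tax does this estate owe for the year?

Ordinary income tax:
  CHF 86,000 × 16% = CHF 13,760
  CHF 68,000 × 24% = CHF 16,320
  CHF 92,000 × 37% = CHF 34,040
  → CHF 64,120
  Less childcare facility credit CHF 4,000 → CHF 60,120

Supplementary minimum tax:
  Adjusted income: CHF 246,000 + CHF 39,000 + CHF 26,000 = CHF 311,000
  Exemption: CHF 311,000 ≤ CHF 313,000, so full CHF 102,000 applies
  Base: CHF 311,000 − CHF 102,000 = CHF 209,000
  CHF 209,000 × 16% = CHF 33,440

CHF 60,120 > CHF 33,440, so the ordinary income tax governs.

CHF 60,120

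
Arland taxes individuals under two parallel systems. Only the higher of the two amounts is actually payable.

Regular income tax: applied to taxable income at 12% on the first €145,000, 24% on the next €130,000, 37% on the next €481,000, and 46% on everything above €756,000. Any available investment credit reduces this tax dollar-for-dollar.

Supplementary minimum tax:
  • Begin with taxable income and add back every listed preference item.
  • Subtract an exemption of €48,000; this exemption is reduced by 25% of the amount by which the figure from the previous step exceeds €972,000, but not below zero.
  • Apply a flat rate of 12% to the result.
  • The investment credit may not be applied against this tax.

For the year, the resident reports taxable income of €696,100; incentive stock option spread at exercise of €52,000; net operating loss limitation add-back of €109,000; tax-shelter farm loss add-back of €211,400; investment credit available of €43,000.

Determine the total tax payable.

Regular income tax:
  €145,000 × 12% = €17,400
  €130,000 × 24% = €31,200
  €421,100 × 37% = €155,807
  → €204,407
  Less investment credit €43,000 → €161,407

Supplementary minimum tax:
  Adjusted income: €696,100 + €52,000 + €109,000 + €211,400 = €1,068,500
  Exemption: €48,000 − 25% × (€1,068,500 − €972,000) = €48,000 − €24,125 = €23,875
  Base: €1,068,500 − €23,875 = €1,044,625
  €1,044,625 × 12% = €125,355

€161,407 > €125,355, so the regular income tax governs.

€161,407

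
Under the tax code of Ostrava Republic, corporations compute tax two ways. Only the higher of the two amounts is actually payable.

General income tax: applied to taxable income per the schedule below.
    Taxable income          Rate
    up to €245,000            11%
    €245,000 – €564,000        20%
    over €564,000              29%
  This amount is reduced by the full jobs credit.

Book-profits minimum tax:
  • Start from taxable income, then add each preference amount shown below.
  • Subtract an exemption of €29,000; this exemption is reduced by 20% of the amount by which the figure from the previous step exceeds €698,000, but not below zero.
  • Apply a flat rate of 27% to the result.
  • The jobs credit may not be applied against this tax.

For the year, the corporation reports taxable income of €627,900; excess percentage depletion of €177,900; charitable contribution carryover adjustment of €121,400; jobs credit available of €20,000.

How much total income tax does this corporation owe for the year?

€250,344

Book-profits minimum tax:
  Adjusted income: €627,900 + €177,900 + €121,400 = €927,200
  Exemption: 20% × (€927,200 − €698,000) = €45,840 ≥ €29,000, so the exemption is fully phased out
  Base: €927,200 − €0 = €927,200
  €927,200 × 27% = €250,344

General income tax:
  €245,000 × 11% = €26,950
  €319,000 × 20% = €63,800
  €63,900 × 29% = €18,531
  → €109,281
  Less jobs credit €20,000 → €89,281

€250,344 > €89,281, so the book-profits minimum tax is the binding amount.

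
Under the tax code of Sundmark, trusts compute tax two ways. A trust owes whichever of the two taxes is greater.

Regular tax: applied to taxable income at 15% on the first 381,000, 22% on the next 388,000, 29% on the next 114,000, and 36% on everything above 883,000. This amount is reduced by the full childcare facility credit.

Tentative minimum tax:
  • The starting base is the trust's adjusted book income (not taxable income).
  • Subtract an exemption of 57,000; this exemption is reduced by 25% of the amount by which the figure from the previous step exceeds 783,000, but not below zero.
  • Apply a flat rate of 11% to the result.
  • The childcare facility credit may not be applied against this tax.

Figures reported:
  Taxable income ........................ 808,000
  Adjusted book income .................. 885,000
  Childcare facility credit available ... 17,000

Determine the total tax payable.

136,820

Tentative minimum tax:
  Base (adjusted book income): 885,000
  Exemption: 57,000 − 25% × (885,000 − 783,000) = 57,000 − 25,500 = 31,500
  Base: 885,000 − 31,500 = 853,500
  853,500 × 11% = 93,885

Regular tax:
  381,000 × 15% = 57,150
  388,000 × 22% = 85,360
  39,000 × 29% = 11,310
  → 153,820
  Less childcare facility credit 17,000 → 136,820

136,820 > 93,885, so the regular tax governs.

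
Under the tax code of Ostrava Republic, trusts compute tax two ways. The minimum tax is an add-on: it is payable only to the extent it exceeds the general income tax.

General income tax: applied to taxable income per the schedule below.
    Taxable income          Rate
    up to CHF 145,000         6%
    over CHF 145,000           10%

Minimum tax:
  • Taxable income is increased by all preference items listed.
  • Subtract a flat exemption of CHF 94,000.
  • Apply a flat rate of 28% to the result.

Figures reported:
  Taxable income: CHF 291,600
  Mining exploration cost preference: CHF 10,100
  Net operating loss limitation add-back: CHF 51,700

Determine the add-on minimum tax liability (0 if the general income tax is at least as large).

General income tax:
  CHF 145,000 × 6% = CHF 8,700
  CHF 146,600 × 10% = CHF 14,660
  → CHF 23,360

Minimum tax:
  Adjusted income: CHF 291,600 + CHF 10,100 + CHF 51,700 = CHF 353,400
  Less exemption CHF 94,000 → base CHF 259,400
  CHF 259,400 × 28% = CHF 72,632

Excess of minimum tax over general income tax: CHF 72,632 − CHF 23,360 = CHF 49,272.

CHF 49,272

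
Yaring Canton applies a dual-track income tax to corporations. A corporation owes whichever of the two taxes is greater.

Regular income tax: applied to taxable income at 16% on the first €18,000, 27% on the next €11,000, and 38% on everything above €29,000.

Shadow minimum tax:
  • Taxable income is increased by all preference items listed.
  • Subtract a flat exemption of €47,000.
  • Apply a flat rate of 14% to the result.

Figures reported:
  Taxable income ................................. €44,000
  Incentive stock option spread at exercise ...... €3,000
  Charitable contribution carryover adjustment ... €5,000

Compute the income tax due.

€11,550

Regular income tax:
  €18,000 × 16% = €2,880
  €11,000 × 27% = €2,970
  €15,000 × 38% = €5,700
  → €11,550

Shadow minimum tax:
  Adjusted income: €44,000 + €3,000 + €5,000 = €52,000
  Less exemption €47,000 → base €5,000
  €5,000 × 14% = €700

€11,550 > €700, so the regular income tax governs.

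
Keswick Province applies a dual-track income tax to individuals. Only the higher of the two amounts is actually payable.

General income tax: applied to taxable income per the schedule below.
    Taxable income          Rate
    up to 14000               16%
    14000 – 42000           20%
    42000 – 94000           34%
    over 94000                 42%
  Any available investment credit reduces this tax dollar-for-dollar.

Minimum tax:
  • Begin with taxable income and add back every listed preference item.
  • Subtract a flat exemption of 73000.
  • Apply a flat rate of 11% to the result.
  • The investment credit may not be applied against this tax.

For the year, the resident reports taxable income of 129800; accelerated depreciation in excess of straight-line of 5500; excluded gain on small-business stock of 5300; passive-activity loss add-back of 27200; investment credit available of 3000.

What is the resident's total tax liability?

37556

General income tax:
  14000 × 16% = 2240
  28000 × 20% = 5600
  52000 × 34% = 17680
  35800 × 42% = 15036
  → 40556
  Less investment credit 3000 → 37556

Minimum tax:
  Adjusted income: 129800 + 5500 + 5300 + 27200 = 167800
  Less exemption 73000 → base 94800
  94800 × 11% = 10428

37556 > 10428, so the general income tax governs.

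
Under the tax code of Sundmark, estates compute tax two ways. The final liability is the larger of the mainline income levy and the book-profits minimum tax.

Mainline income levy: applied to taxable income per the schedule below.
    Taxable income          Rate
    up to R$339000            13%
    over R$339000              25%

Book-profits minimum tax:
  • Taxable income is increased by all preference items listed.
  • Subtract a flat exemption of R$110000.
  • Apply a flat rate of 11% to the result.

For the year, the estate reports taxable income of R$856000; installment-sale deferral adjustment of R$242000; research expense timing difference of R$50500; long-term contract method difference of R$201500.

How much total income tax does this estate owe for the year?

R$173320

Mainline income levy:
  R$339000 × 13% = R$44070
  R$517000 × 25% = R$129250
  → R$173320

Book-profits minimum tax:
  Adjusted income: R$856000 + R$242000 + R$50500 + R$201500 = R$1350000
  Less exemption R$110000 → base R$1240000
  R$1240000 × 11% = R$136400

R$173320 > R$136400, so the mainline income levy governs.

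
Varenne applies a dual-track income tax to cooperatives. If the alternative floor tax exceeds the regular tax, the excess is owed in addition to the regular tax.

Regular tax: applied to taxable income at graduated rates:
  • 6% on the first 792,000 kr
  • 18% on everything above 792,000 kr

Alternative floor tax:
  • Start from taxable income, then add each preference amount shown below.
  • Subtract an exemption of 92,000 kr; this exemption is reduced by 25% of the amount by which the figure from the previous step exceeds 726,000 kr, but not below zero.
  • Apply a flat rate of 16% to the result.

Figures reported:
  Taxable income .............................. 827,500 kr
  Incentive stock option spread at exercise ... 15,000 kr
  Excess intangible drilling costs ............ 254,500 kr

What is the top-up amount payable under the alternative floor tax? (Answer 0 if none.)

121,610 kr

Alternative floor tax:
  Adjusted income: 827,500 kr + 15,000 kr + 254,500 kr = 1,097,000 kr
  Exemption: 25% × (1,097,000 kr − 726,000 kr) = 92,750 kr ≥ 92,000 kr, so the exemption is fully phased out
  Base: 1,097,000 kr − 0 kr = 1,097,000 kr
  1,097,000 kr × 16% = 175,520 kr

Regular tax:
  792,000 kr × 6% = 47,520 kr
  35,500 kr × 18% = 6,390 kr
  → 53,910 kr

Excess of alternative floor tax over regular tax: 175,520 kr − 53,910 kr = 121,610 kr.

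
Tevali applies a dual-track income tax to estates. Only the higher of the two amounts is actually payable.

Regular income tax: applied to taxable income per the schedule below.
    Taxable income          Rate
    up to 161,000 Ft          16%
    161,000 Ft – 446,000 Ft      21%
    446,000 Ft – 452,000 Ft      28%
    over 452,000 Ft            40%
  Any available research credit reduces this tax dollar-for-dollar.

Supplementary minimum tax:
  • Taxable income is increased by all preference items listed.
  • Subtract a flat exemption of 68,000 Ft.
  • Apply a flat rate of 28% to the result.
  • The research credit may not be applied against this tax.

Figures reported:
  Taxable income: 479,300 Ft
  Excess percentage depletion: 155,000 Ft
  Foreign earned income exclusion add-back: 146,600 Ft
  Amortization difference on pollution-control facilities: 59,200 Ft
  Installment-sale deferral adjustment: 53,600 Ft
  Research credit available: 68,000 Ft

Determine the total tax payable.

Regular income tax:
  161,000 Ft × 16% = 25,760 Ft
  285,000 Ft × 21% = 59,850 Ft
  6,000 Ft × 28% = 1,680 Ft
  27,300 Ft × 40% = 10,920 Ft
  → 98,210 Ft
  Less research credit 68,000 Ft → 30,210 Ft

Supplementary minimum tax:
  Adjusted income: 479,300 Ft + 155,000 Ft + 146,600 Ft + 59,200 Ft + 53,600 Ft = 893,700 Ft
  Less exemption 68,000 Ft → base 825,700 Ft
  825,700 Ft × 28% = 231,196 Ft

231,196 Ft > 30,210 Ft, so the supplementary minimum tax is the binding amount.

231,196 Ft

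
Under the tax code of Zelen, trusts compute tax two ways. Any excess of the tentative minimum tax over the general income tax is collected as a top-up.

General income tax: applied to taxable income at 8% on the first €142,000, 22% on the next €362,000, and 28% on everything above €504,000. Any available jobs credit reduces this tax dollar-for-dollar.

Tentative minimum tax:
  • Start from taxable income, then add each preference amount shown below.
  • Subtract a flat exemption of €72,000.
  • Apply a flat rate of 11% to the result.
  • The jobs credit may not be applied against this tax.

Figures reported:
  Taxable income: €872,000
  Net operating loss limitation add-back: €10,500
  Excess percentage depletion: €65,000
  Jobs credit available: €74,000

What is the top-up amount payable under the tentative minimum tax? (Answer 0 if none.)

€0

Tentative minimum tax:
  Adjusted income: €872,000 + €10,500 + €65,000 = €947,500
  Less exemption €72,000 → base €875,500
  €875,500 × 11% = €96,305

General income tax:
  €142,000 × 8% = €11,360
  €362,000 × 22% = €79,640
  €368,000 × 28% = €103,040
  → €194,040
  Less jobs credit €74,000 → €120,040

€96,305 ≤ €120,040, so no add-on is due.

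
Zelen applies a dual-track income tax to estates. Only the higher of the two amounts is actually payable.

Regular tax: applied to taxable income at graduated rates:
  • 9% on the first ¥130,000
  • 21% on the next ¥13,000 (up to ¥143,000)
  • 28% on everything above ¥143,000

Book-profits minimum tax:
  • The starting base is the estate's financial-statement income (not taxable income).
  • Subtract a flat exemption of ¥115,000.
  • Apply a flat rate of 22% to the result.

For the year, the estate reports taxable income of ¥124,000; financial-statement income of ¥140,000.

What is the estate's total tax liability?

Book-profits minimum tax:
  Base (financial-statement income): ¥140,000
  Less exemption ¥115,000 → base ¥25,000
  ¥25,000 × 22% = ¥5,500

Regular tax:
  ¥124,000 × 9% = ¥11,160

¥11,160 > ¥5,500, so the regular tax governs.

¥11,160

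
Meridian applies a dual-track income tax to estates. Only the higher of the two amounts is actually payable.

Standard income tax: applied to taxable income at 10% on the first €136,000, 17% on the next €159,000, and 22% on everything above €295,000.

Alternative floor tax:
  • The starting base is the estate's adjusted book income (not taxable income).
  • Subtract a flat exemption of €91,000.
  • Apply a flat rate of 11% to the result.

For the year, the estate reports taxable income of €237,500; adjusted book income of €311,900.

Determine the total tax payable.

€30,855

Alternative floor tax:
  Base (adjusted book income): €311,900
  Less exemption €91,000 → base €220,900
  €220,900 × 11% = €24,299

Standard income tax:
  €136,000 × 10% = €13,600
  €101,500 × 17% = €17,255
  → €30,855

€30,855 > €24,299, so the standard income tax governs.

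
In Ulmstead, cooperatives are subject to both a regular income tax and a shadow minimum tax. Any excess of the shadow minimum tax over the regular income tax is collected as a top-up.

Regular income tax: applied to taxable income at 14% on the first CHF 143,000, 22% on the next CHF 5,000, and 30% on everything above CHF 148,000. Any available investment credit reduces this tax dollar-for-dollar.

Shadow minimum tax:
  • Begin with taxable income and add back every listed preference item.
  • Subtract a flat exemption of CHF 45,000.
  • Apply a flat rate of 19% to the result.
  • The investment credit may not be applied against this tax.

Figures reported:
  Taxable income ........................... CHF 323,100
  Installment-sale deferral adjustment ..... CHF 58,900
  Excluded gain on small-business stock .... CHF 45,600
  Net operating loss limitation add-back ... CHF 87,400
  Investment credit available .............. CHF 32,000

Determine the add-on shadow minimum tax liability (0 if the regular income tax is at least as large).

Shadow minimum tax:
  Adjusted income: CHF 323,100 + CHF 58,900 + CHF 45,600 + CHF 87,400 = CHF 515,000
  Less exemption CHF 45,000 → base CHF 470,000
  CHF 470,000 × 19% = CHF 89,300

Regular income tax:
  CHF 143,000 × 14% = CHF 20,020
  CHF 5,000 × 22% = CHF 1,100
  CHF 175,100 × 30% = CHF 52,530
  → CHF 73,650
  Less investment credit CHF 32,000 → CHF 41,650

Excess of shadow minimum tax over regular income tax: CHF 89,300 − CHF 41,650 = CHF 47,650.

CHF 47,650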